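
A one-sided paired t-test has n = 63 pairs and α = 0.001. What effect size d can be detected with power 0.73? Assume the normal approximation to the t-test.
d ≈ 0.47

Minimum detectable effect (paired t-test, normal approximation):
d = (z_α + z_β) / √n
d = (3.090 + 0.613) / √63
d = 3.703 / 7.937
d ≈ 0.47

By Cohen's convention (0.2 small / 0.5 medium / 0.8 large): small effect.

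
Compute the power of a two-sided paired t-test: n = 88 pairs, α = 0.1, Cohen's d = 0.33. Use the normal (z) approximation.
Power ≈ 0.93

Power calculation (paired t-test, normal approximation):
z_β = d · √n - z_{α/2}
z_β = 0.33 · √88 - 1.645
z_β = 0.33 · 9.381 - 1.645
z_β = 1.451

Power = Φ(z_β) = Φ(1.451) ≈ 0.927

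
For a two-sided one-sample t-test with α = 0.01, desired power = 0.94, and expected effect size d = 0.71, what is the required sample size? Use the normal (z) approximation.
n = 34

Sample size formula (one-sample t-test, normal approximation):
n = ((z_{α/2} + z_β) / d)²

z_{α/2} = 2.576 (for α = 0.01, two-sided)
z_β = 1.555 (for power = 0.94)
d = 0.71

n = ((2.576 + 1.555) / 0.71)²
n = (5.818)²
n ≈ 33.85
Round up to the next whole number: n = 34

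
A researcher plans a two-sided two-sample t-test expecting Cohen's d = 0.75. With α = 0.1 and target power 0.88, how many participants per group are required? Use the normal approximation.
n = 29 per group

Sample size formula (two-sample t-test, normal approximation):
n = 2 · ((z_{α/2} + z_β) / d)²

z_{α/2} = 1.645 (for α = 0.1, two-sided)
z_β = 1.175 (for power = 0.88)
d = 0.75

n = 2 · ((1.645 + 1.175) / 0.75)²
n = 2 · (3.760)²
n ≈ 28.28
Round up to the next whole number: n = 29 per group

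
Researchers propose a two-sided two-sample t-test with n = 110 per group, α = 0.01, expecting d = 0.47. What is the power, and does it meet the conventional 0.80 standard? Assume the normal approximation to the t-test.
Power ≈ 0.82; the study is adequately powered (power ≥ 0.80)

Power calculation (two-sample t-test, normal approximation):
z_β = d · √(n/2) - z_{α/2}
z_β = 0.47 · √(110/2) - 2.576
z_β = 0.47 · 7.416 - 2.576
z_β = 0.910

Power = Φ(z_β) = Φ(0.910) ≈ 0.819

Effect size d = 0.47 is small by Cohen's convention (0.2/0.5/0.8).

Threshold: power ≥ 0.80 is conventionally adequate.
Power ≈ 0.82 → the study is adequately powered (power ≥ 0.80).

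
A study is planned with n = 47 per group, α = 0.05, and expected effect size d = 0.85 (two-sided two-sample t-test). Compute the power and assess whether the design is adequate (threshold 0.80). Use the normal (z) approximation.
Power ≈ 0.98; the study is adequately powered (power ≥ 0.80)

Power calculation (two-sample t-test, normal approximation):
z_β = d · √(n/2) - z_{α/2}
z_β = 0.85 · √(47/2) - 1.960
z_β = 0.85 · 4.848 - 1.960
z_β = 2.161

Power = Φ(z_β) = Φ(2.161) ≈ 0.985

Effect size d = 0.85 is large by Cohen's convention (0.2/0.5/0.8).

Threshold: power ≥ 0.80 is conventionally adequate.
Power ≈ 0.98 → the study is adequately powered (power ≥ 0.80).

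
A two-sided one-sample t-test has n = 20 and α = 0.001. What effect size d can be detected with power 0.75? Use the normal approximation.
d ≈ 0.89

Minimum detectable effect (one-sample t-test, normal approximation):
d = (z_{α/2} + z_β) / √n
d = (3.291 + 0.674) / √20
d = 3.965 / 4.472
d ≈ 0.89

By Cohen's convention (0.2 small / 0.5 medium / 0.8 large): large effect.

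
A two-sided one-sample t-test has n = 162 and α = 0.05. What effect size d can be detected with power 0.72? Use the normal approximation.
d ≈ 0.20

Minimum detectable effect (one-sample t-test, normal approximation):
d = (z_{α/2} + z_β) / √n
d = (1.960 + 0.583) / √162
d = 2.543 / 12.728
d ≈ 0.20

By Cohen's convention (0.2 small / 0.5 medium / 0.8 large): small effect.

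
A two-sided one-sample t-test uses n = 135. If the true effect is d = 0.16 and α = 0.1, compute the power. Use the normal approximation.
Power ≈ 0.58

Power calculation (one-sample t-test, normal approximation):
z_β = d · √n - z_{α/2}
z_β = 0.16 · √135 - 1.645
z_β = 0.16 · 11.619 - 1.645
z_β = 0.214

Power = Φ(z_β) = Φ(0.214) ≈ 0.585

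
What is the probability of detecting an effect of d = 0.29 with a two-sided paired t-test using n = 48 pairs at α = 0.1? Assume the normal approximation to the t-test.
Power ≈ 0.64

Power calculation (paired t-test, normal approximation):
z_β = d · √n - z_{α/2}
z_β = 0.29 · √48 - 1.645
z_β = 0.29 · 6.928 - 1.645
z_β = 0.364

Power = Φ(z_β) = Φ(0.364) ≈ 0.642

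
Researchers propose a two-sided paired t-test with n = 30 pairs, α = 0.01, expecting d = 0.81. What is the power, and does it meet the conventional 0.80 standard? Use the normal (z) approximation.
Power ≈ 0.97; the study is adequately powered (power ≥ 0.80)

Power calculation (paired t-test, normal approximation):
z_β = d · √n - z_{α/2}
z_β = 0.81 · √30 - 2.576
z_β = 0.81 · 5.477 - 2.576
z_β = 1.861

Power = Φ(z_β) = Φ(1.861) ≈ 0.969

Effect size d = 0.81 is large by Cohen's convention (0.2/0.5/0.8).

Threshold: power ≥ 0.80 is conventionally adequate.
Power ≈ 0.97 → the study is adequately powered (power ≥ 0.80).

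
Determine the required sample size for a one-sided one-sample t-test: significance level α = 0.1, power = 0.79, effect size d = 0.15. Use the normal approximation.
n = 194

Sample size formula (one-sample t-test, normal approximation):
n = ((z_α + z_β) / d)²

z_α = 1.282 (for α = 0.1, one-sided)
z_β = 0.806 (for power = 0.79)
d = 0.15

n = ((1.282 + 0.806) / 0.15)²
n = (13.920)²
n ≈ 193.77
Round up to the next whole number: n = 194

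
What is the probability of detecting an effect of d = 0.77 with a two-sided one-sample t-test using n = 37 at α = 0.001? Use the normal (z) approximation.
Power ≈ 0.92

Power calculation (one-sample t-test, normal approximation):
z_β = d · √n - z_{α/2}
z_β = 0.77 · √37 - 3.291
z_β = 0.77 · 6.083 - 3.291
z_β = 1.393

Power = Φ(z_β) = Φ(1.393) ≈ 0.918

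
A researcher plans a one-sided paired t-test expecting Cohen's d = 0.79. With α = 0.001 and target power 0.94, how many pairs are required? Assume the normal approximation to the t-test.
n = 35 pairs

Sample size formula (paired t-test, normal approximation):
n = ((z_α + z_β) / d)²

z_α = 3.090 (for α = 0.001, one-sided)
z_β = 1.555 (for power = 0.94)
d = 0.79

n = ((3.090 + 1.555) / 0.79)²
n = (5.880)²
n ≈ 34.57
Round up to the next whole number: n = 35 pairs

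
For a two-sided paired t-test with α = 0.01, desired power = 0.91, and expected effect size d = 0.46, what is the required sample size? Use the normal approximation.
n = 73 pairs

Sample size formula (paired t-test, normal approximation):
n = ((z_{α/2} + z_β) / d)²

z_{α/2} = 2.576 (for α = 0.01, two-sided)
z_β = 1.341 (for power = 0.91)
d = 0.46

n = ((2.576 + 1.341) / 0.46)²
n = (8.515)²
n ≈ 72.51
Round up to the next whole number: n = 73 pairs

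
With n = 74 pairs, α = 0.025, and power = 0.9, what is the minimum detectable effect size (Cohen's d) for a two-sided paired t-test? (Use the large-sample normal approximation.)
d ≈ 0.41

Minimum detectable effect (paired t-test, normal approximation):
d = (z_{α/2} + z_β) / √n
d = (2.241 + 1.282) / √74
d = 3.523 / 8.602
d ≈ 0.41

By Cohen's convention (0.2 small / 0.5 medium / 0.8 large): small effect.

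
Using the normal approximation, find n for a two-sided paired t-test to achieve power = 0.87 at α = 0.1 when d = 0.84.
n = 11 pairs

Sample size formula (paired t-test, normal approximation):
n = ((z_{α/2} + z_β) / d)²

z_{α/2} = 1.645 (for α = 0.1, two-sided)
z_β = 1.126 (for power = 0.87)
d = 0.84

n = ((1.645 + 1.126) / 0.84)²
n = (3.299)²
n ≈ 10.88
Round up to the next whole number: n = 11 pairs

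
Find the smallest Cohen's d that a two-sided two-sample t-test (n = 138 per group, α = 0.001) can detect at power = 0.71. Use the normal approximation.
d ≈ 0.46

Minimum detectable effect (two-sample t-test, normal approximation):
d = (z_{α/2} + z_β) / √(n/2)
d = (3.291 + 0.553) / √(138/2)
d = 3.844 / 8.307
d ≈ 0.46

By Cohen's convention (0.2 small / 0.5 medium / 0.8 large): small effect.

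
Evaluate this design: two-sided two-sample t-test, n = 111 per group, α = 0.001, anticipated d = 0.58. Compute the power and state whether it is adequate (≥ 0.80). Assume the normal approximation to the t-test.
Power ≈ 0.85; the study is adequately powered (power ≥ 0.80)

Power calculation (two-sample t-test, normal approximation):
z_β = d · √(n/2) - z_{α/2}
z_β = 0.58 · √(111/2) - 3.291
z_β = 0.58 · 7.450 - 3.291
z_β = 1.030

Power = Φ(z_β) = Φ(1.030) ≈ 0.849

Effect size d = 0.58 is medium by Cohen's convention (0.2/0.5/0.8).

Threshold: power ≥ 0.80 is conventionally adequate.
Power ≈ 0.85 → the study is adequately powered (power ≥ 0.80).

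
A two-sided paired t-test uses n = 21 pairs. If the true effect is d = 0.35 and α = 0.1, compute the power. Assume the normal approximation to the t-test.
Power ≈ 0.48

Power calculation (paired t-test, normal approximation):
z_β = d · √n - z_{α/2}
z_β = 0.35 · √21 - 1.645
z_β = 0.35 · 4.583 - 1.645
z_β = -0.041

Power = Φ(z_β) = Φ(-0.041) ≈ 0.484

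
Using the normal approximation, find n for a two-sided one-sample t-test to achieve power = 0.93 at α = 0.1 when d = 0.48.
n = 43

Sample size formula (one-sample t-test, normal approximation):
n = ((z_{α/2} + z_β) / d)²

z_{α/2} = 1.645 (for α = 0.1, two-sided)
z_β = 1.476 (for power = 0.93)
d = 0.48

n = ((1.645 + 1.476) / 0.48)²
n = (6.502)²
n ≈ 42.28
Round up to the next whole number: n = 43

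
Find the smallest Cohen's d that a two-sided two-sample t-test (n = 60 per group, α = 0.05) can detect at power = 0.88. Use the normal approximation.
d ≈ 0.57

Minimum detectable effect (two-sample t-test, normal approximation):
d = (z_{α/2} + z_β) / √(n/2)
d = (1.960 + 1.175) / √(60/2)
d = 3.135 / 5.477
d ≈ 0.57

By Cohen's convention (0.2 small / 0.5 medium / 0.8 large): medium effect.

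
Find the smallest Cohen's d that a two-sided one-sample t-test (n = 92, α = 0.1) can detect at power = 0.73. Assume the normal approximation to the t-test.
d ≈ 0.24

Minimum detectable effect (one-sample t-test, normal approximation):
d = (z_{α/2} + z_β) / √n
d = (1.645 + 0.613) / √92
d = 2.258 / 9.592
d ≈ 0.24

By Cohen's convention (0.2 small / 0.5 medium / 0.8 large): small effect.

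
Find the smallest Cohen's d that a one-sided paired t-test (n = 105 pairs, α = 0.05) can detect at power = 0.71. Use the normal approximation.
d ≈ 0.21

Minimum detectable effect (paired t-test, normal approximation):
d = (z_α + z_β) / √n
d = (1.645 + 0.553) / √105
d = 2.198 / 10.247
d ≈ 0.21

By Cohen's convention (0.2 small / 0.5 medium / 0.8 large): small effect.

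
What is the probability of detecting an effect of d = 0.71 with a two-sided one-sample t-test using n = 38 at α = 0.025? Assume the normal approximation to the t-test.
Power ≈ 0.98

Power calculation (one-sample t-test, normal approximation):
z_β = d · √n - z_{α/2}
z_β = 0.71 · √38 - 2.241
z_β = 0.71 · 6.164 - 2.241
z_β = 2.135

Power = Φ(z_β) = Φ(2.135) ≈ 0.984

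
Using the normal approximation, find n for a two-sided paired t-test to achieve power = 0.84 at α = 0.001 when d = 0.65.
n = 44 pairs

Sample size formula (paired t-test, normal approximation):
n = ((z_{α/2} + z_β) / d)²

z_{α/2} = 3.291 (for α = 0.001, two-sided)
z_β = 0.994 (for power = 0.84)
d = 0.65

n = ((3.291 + 0.994) / 0.65)²
n = (6.592)²
n ≈ 43.45
Round up to the next whole number: n = 44 pairs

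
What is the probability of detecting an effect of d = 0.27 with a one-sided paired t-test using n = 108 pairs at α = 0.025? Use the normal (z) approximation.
Power ≈ 0.80

Power calculation (paired t-test, normal approximation):
z_β = d · √n - z_α
z_β = 0.27 · √108 - 1.960
z_β = 0.27 · 10.392 - 1.960
z_β = 0.846

Power = Φ(z_β) = Φ(0.846) ≈ 0.801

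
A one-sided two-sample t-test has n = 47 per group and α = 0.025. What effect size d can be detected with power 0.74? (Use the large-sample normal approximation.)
d ≈ 0.54

Minimum detectable effect (two-sample t-test, normal approximation):
d = (z_α + z_β) / √(n/2)
d = (1.960 + 0.643) / √(47/2)
d = 2.603 / 4.848
d ≈ 0.54

By Cohen's convention (0.2 small / 0.5 medium / 0.8 large): medium effect.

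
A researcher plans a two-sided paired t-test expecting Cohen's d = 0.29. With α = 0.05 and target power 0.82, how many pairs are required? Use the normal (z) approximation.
n = 99 pairs

Sample size formula (paired t-test, normal approximation):
n = ((z_{α/2} + z_β) / d)²

z_{α/2} = 1.960 (for α = 0.05, two-sided)
z_β = 0.915 (for power = 0.82)
d = 0.29

n = ((1.960 + 0.915) / 0.29)²
n = (9.914)²
n ≈ 98.29
Round up to the next whole number: n = 99 pairs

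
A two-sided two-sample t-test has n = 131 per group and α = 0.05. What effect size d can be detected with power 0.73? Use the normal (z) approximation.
d ≈ 0.32

Minimum detectable effect (two-sample t-test, normal approximation):
d = (z_{α/2} + z_β) / √(n/2)
d = (1.960 + 0.613) / √(131/2)
d = 2.573 / 8.093
d ≈ 0.32

By Cohen's convention (0.2 small / 0.5 medium / 0.8 large): small effect.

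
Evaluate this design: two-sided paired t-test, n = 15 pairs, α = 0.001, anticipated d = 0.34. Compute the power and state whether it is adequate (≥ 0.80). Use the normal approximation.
Power ≈ 0.02; the study is underpowered (power < 0.80)

Power calculation (paired t-test, normal approximation):
z_β = d · √n - z_{α/2}
z_β = 0.34 · √15 - 3.291
z_β = 0.34 · 3.873 - 3.291
z_β = -1.974

Power = Φ(z_β) = Φ(-1.974) ≈ 0.024

Effect size d = 0.34 is small by Cohen's convention (0.2/0.5/0.8).

Threshold: power ≥ 0.80 is conventionally adequate.
Power ≈ 0.02 → the study is underpowered (power < 0.80).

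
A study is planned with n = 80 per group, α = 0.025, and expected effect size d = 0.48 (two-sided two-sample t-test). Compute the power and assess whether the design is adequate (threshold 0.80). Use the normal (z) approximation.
Power ≈ 0.79; the study is underpowered (power < 0.80)

Power calculation (two-sample t-test, normal approximation):
z_β = d · √(n/2) - z_{α/2}
z_β = 0.48 · √(80/2) - 2.241
z_β = 0.48 · 6.325 - 2.241
z_β = 0.794

Power = Φ(z_β) = Φ(0.794) ≈ 0.787

Effect size d = 0.48 is small by Cohen's convention (0.2/0.5/0.8).

Threshold: power ≥ 0.80 is conventionally adequate.
Power ≈ 0.79 → the study is underpowered (power < 0.80).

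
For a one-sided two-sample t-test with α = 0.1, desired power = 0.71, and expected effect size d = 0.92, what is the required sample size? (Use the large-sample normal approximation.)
n = 8 per group

Sample size formula (two-sample t-test, normal approximation):
n = 2 · ((z_α + z_β) / d)²

z_α = 1.282 (for α = 0.1, one-sided)
z_β = 0.553 (for power = 0.71)
d = 0.92

n = 2 · ((1.282 + 0.553) / 0.92)²
n = 2 · (1.995)²
n ≈ 7.96
Round up to the next whole number: n = 8 per group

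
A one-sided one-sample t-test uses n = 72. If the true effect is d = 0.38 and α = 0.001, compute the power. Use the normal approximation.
Power ≈ 0.55

Power calculation (one-sample t-test, normal approximation):
z_β = d · √n - z_α
z_β = 0.38 · √72 - 3.090
z_β = 0.38 · 8.485 - 3.090
z_β = 0.134

Power = Φ(z_β) = Φ(0.134) ≈ 0.553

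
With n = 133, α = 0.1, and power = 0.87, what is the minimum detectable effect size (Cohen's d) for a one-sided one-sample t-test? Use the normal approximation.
d ≈ 0.21

Minimum detectable effect (one-sample t-test, normal approximation):
d = (z_α + z_β) / √n
d = (1.282 + 1.126) / √133
d = 2.408 / 11.533
d ≈ 0.21

By Cohen's convention (0.2 small / 0.5 medium / 0.8 large): small effect.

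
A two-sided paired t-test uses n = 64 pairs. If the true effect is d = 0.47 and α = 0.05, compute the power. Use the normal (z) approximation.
Power ≈ 0.96

Power calculation (paired t-test, normal approximation):
z_β = d · √n - z_{α/2}
z_β = 0.47 · √64 - 1.960
z_β = 0.47 · 8.000 - 1.960
z_β = 1.800

Power = Φ(z_β) = Φ(1.800) ≈ 0.964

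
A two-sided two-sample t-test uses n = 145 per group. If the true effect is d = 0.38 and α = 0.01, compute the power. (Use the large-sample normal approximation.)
Power ≈ 0.75

Power calculation (two-sample t-test, normal approximation):
z_β = d · √(n/2) - z_{α/2}
z_β = 0.38 · √(145/2) - 2.576
z_β = 0.38 · 8.515 - 2.576
z_β = 0.660

Power = Φ(z_β) = Φ(0.660) ≈ 0.745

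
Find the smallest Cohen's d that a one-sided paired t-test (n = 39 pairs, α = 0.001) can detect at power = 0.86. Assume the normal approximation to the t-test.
d ≈ 0.67

Minimum detectable effect (paired t-test, normal approximation):
d = (z_α + z_β) / √n
d = (3.090 + 1.080) / √39
d = 4.171 / 6.245
d ≈ 0.67

By Cohen's convention (0.2 small / 0.5 medium / 0.8 large): medium effect.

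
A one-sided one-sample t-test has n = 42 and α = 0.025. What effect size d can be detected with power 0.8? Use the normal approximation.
d ≈ 0.43

Minimum detectable effect (one-sample t-test, normal approximation):
d = (z_α + z_β) / √n
d = (1.960 + 0.842) / √42
d = 2.802 / 6.481
d ≈ 0.43

By Cohen's convention (0.2 small / 0.5 medium / 0.8 large): small effect.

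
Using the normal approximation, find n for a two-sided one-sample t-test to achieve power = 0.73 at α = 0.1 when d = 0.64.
n = 13

Sample size formula (one-sample t-test, normal approximation):
n = ((z_{α/2} + z_β) / d)²

z_{α/2} = 1.645 (for α = 0.1, two-sided)
z_β = 0.613 (for power = 0.73)
d = 0.64

n = ((1.645 + 0.613) / 0.64)²
n = (3.528)²
n ≈ 12.45
Round up to the next whole number: n = 13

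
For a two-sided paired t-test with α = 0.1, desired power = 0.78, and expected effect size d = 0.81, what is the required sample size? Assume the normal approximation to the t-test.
n = 9 pairs

Sample size formula (paired t-test, normal approximation):
n = ((z_{α/2} + z_β) / d)²

z_{α/2} = 1.645 (for α = 0.1, two-sided)
z_β = 0.772 (for power = 0.78)
d = 0.81

n = ((1.645 + 0.772) / 0.81)²
n = (2.984)²
n ≈ 8.90
Round up to the next whole number: n = 9 pairs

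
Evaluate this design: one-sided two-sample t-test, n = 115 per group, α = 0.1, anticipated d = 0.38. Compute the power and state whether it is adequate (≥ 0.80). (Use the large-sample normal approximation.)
Power ≈ 0.95; the study is adequately powered (power ≥ 0.80)

Power calculation (two-sample t-test, normal approximation):
z_β = d · √(n/2) - z_α
z_β = 0.38 · √(115/2) - 1.282
z_β = 0.38 · 7.583 - 1.282
z_β = 1.600

Power = Φ(z_β) = Φ(1.600) ≈ 0.945

Effect size d = 0.38 is small by Cohen's convention (0.2/0.5/0.8).

Threshold: power ≥ 0.80 is conventionally adequate.
Power ≈ 0.95 → the study is adequately powered (power ≥ 0.80).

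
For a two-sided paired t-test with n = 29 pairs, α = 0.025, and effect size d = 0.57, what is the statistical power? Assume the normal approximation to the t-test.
Power ≈ 0.80

Power calculation (paired t-test, normal approximation):
z_β = d · √n - z_{α/2}
z_β = 0.57 · √29 - 2.241
z_β = 0.57 · 5.385 - 2.241
z_β = 0.828

Power = Φ(z_β) = Φ(0.828) ≈ 0.796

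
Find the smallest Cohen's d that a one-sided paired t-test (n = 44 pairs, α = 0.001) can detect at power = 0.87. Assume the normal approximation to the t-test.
d ≈ 0.64

Minimum detectable effect (paired t-test, normal approximation):
d = (z_α + z_β) / √n
d = (3.090 + 1.126) / √44
d = 4.217 / 6.633
d ≈ 0.64

By Cohen's convention (0.2 small / 0.5 medium / 0.8 large): medium effect.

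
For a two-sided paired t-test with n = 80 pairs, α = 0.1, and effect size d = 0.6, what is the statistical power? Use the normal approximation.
Power ≈ 1.00

Power calculation (paired t-test, normal approximation):
z_β = d · √n - z_{α/2}
z_β = 0.6 · √80 - 1.645
z_β = 0.6 · 8.944 - 1.645
z_β = 3.722

Power = Φ(z_β) = Φ(3.722) ≈ 1.000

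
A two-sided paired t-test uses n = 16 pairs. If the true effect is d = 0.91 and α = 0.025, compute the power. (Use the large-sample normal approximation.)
Power ≈ 0.92

Power calculation (paired t-test, normal approximation):
z_β = d · √n - z_{α/2}
z_β = 0.91 · √16 - 2.241
z_β = 0.91 · 4.000 - 2.241
z_β = 1.399

Power = Φ(z_β) = Φ(1.399) ≈ 0.919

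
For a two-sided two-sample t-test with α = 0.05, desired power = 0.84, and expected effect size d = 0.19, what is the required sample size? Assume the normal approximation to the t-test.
n = 484 per group

Sample size formula (two-sample t-test, normal approximation):
n = 2 · ((z_{α/2} + z_β) / d)²

z_{α/2} = 1.960 (for α = 0.05, two-sided)
z_β = 0.994 (for power = 0.84)
d = 0.19

n = 2 · ((1.960 + 0.994) / 0.19)²
n = 2 · (15.547)²
n ≈ 483.42
Round up to the next whole number: n = 484 per group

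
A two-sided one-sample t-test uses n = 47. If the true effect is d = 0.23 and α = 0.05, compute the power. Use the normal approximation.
Power ≈ 0.35

Power calculation (one-sample t-test, normal approximation):
z_β = d · √n - z_{α/2}
z_β = 0.23 · √47 - 1.960
z_β = 0.23 · 6.856 - 1.960
z_β = -0.383

Power = Φ(z_β) = Φ(-0.383) ≈ 0.351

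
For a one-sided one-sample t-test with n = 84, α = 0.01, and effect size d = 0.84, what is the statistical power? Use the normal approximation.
Power ≈ 1.00

Power calculation (one-sample t-test, normal approximation):
z_β = d · √n - z_α
z_β = 0.84 · √84 - 2.326
z_β = 0.84 · 9.165 - 2.326
z_β = 5.372

Power = Φ(z_β) = Φ(5.372) ≈ 1.000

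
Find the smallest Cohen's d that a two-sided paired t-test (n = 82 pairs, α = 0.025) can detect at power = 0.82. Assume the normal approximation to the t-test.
d ≈ 0.35

Minimum detectable effect (paired t-test, normal approximation):
d = (z_{α/2} + z_β) / √n
d = (2.241 + 0.915) / √82
d = 3.157 / 9.055
d ≈ 0.35

By Cohen's convention (0.2 small / 0.5 medium / 0.8 large): small effect.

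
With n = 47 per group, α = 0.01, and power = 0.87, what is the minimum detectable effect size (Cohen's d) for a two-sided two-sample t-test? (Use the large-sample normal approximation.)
d ≈ 0.76

Minimum detectable effect (two-sample t-test, normal approximation):
d = (z_{α/2} + z_β) / √(n/2)
d = (2.576 + 1.126) / √(47/2)
d = 3.702 / 4.848
d ≈ 0.76

By Cohen's convention (0.2 small / 0.5 medium / 0.8 large): medium effect.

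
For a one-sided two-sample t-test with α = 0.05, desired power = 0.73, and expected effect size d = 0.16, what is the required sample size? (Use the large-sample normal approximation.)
n = 399 per group

Sample size formula (two-sample t-test, normal approximation):
n = 2 · ((z_α + z_β) / d)²

z_α = 1.645 (for α = 0.05, one-sided)
z_β = 0.613 (for power = 0.73)
d = 0.16

n = 2 · ((1.645 + 0.613) / 0.16)²
n = 2 · (14.113)²
n ≈ 398.35
Round up to the next whole number: n = 399 per group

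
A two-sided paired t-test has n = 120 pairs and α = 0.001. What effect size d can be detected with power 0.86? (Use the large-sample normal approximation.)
d ≈ 0.40

Minimum detectable effect (paired t-test, normal approximation):
d = (z_{α/2} + z_β) / √n
d = (3.291 + 1.080) / √120
d = 4.371 / 10.954
d ≈ 0.40

By Cohen's convention (0.2 small / 0.5 medium / 0.8 large): small effect.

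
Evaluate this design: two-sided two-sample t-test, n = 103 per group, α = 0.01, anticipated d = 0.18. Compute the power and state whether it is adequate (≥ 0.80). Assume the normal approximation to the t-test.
Power ≈ 0.10; the study is underpowered (power < 0.80)

Power calculation (two-sample t-test, normal approximation):
z_β = d · √(n/2) - z_{α/2}
z_β = 0.18 · √(103/2) - 2.576
z_β = 0.18 · 7.176 - 2.576
z_β = -1.284

Power = Φ(z_β) = Φ(-1.284) ≈ 0.100

Effect size d = 0.18 is very small by Cohen's convention (0.2/0.5/0.8).

Threshold: power ≥ 0.80 is conventionally adequate.
Power ≈ 0.10 → the study is underpowered (power < 0.80).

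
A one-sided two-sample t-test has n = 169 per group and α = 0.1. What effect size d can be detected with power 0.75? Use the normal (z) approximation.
d ≈ 0.21

Minimum detectable effect (two-sample t-test, normal approximation):
d = (z_α + z_β) / √(n/2)
d = (1.282 + 0.674) / √(169/2)
d = 1.956 / 9.192
d ≈ 0.21

By Cohen's convention (0.2 small / 0.5 medium / 0.8 large): small effect.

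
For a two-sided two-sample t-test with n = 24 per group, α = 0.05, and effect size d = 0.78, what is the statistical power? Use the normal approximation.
Power ≈ 0.77

Power calculation (two-sample t-test, normal approximation):
z_β = d · √(n/2) - z_{α/2}
z_β = 0.78 · √(24/2) - 1.960
z_β = 0.78 · 3.464 - 1.960
z_β = 0.742

Power = Φ(z_β) = Φ(0.742) ≈ 0.771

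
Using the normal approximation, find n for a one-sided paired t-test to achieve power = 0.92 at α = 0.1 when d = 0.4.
n = 46 pairs

Sample size formula (paired t-test, normal approximation):
n = ((z_α + z_β) / d)²

z_α = 1.282 (for α = 0.1, one-sided)
z_β = 1.405 (for power = 0.92)
d = 0.4

n = ((1.282 + 1.405) / 0.4)²
n = (6.718)²
n ≈ 45.13
Round up to the next whole number: n = 46 pairs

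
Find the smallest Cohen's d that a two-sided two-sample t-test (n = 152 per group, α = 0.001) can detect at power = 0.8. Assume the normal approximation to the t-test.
d ≈ 0.47

Minimum detectable effect (two-sample t-test, normal approximation):
d = (z_{α/2} + z_β) / √(n/2)
d = (3.291 + 0.842) / √(152/2)
d = 4.132 / 8.718
d ≈ 0.47

By Cohen's convention (0.2 small / 0.5 medium / 0.8 large): small effect.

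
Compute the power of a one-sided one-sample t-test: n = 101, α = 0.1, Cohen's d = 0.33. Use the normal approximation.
Power ≈ 0.98

Power calculation (one-sample t-test, normal approximation):
z_β = d · √n - z_α
z_β = 0.33 · √101 - 1.282
z_β = 0.33 · 10.050 - 1.282
z_β = 2.035

Power = Φ(z_β) = Φ(2.035) ≈ 0.979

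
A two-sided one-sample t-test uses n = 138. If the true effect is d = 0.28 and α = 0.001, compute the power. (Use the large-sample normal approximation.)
Power ≈ 0.50

Power calculation (one-sample t-test, normal approximation):
z_β = d · √n - z_{α/2}
z_β = 0.28 · √138 - 3.291
z_β = 0.28 · 11.747 - 3.291
z_β = -0.001

Power = Φ(z_β) = Φ(-0.001) ≈ 0.499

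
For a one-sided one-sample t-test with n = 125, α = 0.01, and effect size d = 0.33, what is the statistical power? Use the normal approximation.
Power ≈ 0.91

Power calculation (one-sample t-test, normal approximation):
z_β = d · √n - z_α
z_β = 0.33 · √125 - 2.326
z_β = 0.33 · 11.180 - 2.326
z_β = 1.363

Power = Φ(z_β) = Φ(1.363) ≈ 0.914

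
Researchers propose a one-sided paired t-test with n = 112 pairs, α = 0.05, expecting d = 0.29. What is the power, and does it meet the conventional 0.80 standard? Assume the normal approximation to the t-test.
Power ≈ 0.92; the study is adequately powered (power ≥ 0.80)

Power calculation (paired t-test, normal approximation):
z_β = d · √n - z_α
z_β = 0.29 · √112 - 1.645
z_β = 0.29 · 10.583 - 1.645
z_β = 1.424

Power = Φ(z_β) = Φ(1.424) ≈ 0.923

Effect size d = 0.29 is small by Cohen's convention (0.2/0.5/0.8).

Threshold: power ≥ 0.80 is conventionally adequate.
Power ≈ 0.92 → the study is adequately powered (power ≥ 0.80).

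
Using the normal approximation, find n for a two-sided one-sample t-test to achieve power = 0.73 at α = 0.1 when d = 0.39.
n = 34

Sample size formula (one-sample t-test, normal approximation):
n = ((z_{α/2} + z_β) / d)²

z_{α/2} = 1.645 (for α = 0.1, two-sided)
z_β = 0.613 (for power = 0.73)
d = 0.39

n = ((1.645 + 0.613) / 0.39)²
n = (5.790)²
n ≈ 33.52
Round up to the next whole number: n = 34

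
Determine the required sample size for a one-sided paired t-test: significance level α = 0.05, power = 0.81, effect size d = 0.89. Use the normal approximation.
n = 9 pairs

Sample size formula (paired t-test, normal approximation):
n = ((z_α + z_β) / d)²

z_α = 1.645 (for α = 0.05, one-sided)
z_β = 0.878 (for power = 0.81)
d = 0.89

n = ((1.645 + 0.878) / 0.89)²
n = (2.835)²
n ≈ 8.04
Round up to the next whole number: n = 9 pairs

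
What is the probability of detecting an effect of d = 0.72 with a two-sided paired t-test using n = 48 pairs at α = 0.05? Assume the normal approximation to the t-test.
Power ≈ 1.00

Power calculation (paired t-test, normal approximation):
z_β = d · √n - z_{α/2}
z_β = 0.72 · √48 - 1.960
z_β = 0.72 · 6.928 - 1.960
z_β = 3.028

Power = Φ(z_β) = Φ(3.028) ≈ 0.999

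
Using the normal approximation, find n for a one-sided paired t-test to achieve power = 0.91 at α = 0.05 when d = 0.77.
n = 16 pairs

Sample size formula (paired t-test, normal approximation):
n = ((z_α + z_β) / d)²

z_α = 1.645 (for α = 0.05, one-sided)
z_β = 1.341 (for power = 0.91)
d = 0.77

n = ((1.645 + 1.341) / 0.77)²
n = (3.878)²
n ≈ 15.04
Round up to the next whole number: n = 16 pairs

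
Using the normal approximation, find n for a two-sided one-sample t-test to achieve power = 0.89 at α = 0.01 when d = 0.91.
n = 18

Sample size formula (one-sample t-test, normal approximation):
n = ((z_{α/2} + z_β) / d)²

z_{α/2} = 2.576 (for α = 0.01, two-sided)
z_β = 1.227 (for power = 0.89)
d = 0.91

n = ((2.576 + 1.227) / 0.91)²
n = (4.179)²
n ≈ 17.46
Round up to the next whole number: n = 18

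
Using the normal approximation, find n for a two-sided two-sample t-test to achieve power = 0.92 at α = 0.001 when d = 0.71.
n = 88 per group

Sample size formula (two-sample t-test, normal approximation):
n = 2 · ((z_{α/2} + z_β) / d)²

z_{α/2} = 3.291 (for α = 0.001, two-sided)
z_β = 1.405 (for power = 0.92)
d = 0.71

n = 2 · ((3.291 + 1.405) / 0.71)²
n = 2 · (6.614)²
n ≈ 87.49
Round up to the next whole number: n = 88 per group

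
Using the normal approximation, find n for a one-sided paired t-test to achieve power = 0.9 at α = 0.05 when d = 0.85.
n = 12 pairs

Sample size formula (paired t-test, normal approximation):
n = ((z_α + z_β) / d)²

z_α = 1.645 (for α = 0.05, one-sided)
z_β = 1.282 (for power = 0.9)
d = 0.85

n = ((1.645 + 1.282) / 0.85)²
n = (3.444)²
n ≈ 11.86
Round up to the next whole number: n = 12 pairs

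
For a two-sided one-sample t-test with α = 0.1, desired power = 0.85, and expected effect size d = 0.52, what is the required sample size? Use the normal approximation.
n = 27

Sample size formula (one-sample t-test, normal approximation):
n = ((z_{α/2} + z_β) / d)²

z_{α/2} = 1.645 (for α = 0.1, two-sided)
z_β = 1.036 (for power = 0.85)
d = 0.52

n = ((1.645 + 1.036) / 0.52)²
n = (5.156)²
n ≈ 26.58
Round up to the next whole number: n = 27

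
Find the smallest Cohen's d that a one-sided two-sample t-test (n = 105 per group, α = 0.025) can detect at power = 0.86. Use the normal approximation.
d ≈ 0.42

Minimum detectable effect (two-sample t-test, normal approximation):
d = (z_α + z_β) / √(n/2)
d = (1.960 + 1.080) / √(105/2)
d = 3.040 / 7.246
d ≈ 0.42

By Cohen's convention (0.2 small / 0.5 medium / 0.8 large): small effect.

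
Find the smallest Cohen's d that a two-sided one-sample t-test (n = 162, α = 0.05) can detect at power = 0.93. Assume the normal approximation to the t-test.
d ≈ 0.27

Minimum detectable effect (one-sample t-test, normal approximation):
d = (z_{α/2} + z_β) / √n
d = (1.960 + 1.476) / √162
d = 3.436 / 12.728
d ≈ 0.27

By Cohen's convention (0.2 small / 0.5 medium / 0.8 large): small effect.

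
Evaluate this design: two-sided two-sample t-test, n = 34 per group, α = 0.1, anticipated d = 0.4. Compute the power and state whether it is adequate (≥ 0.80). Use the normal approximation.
Power ≈ 0.50; the study is underpowered (power < 0.80)

Power calculation (two-sample t-test, normal approximation):
z_β = d · √(n/2) - z_{α/2}
z_β = 0.4 · √(34/2) - 1.645
z_β = 0.4 · 4.123 - 1.645
z_β = 0.004

Power = Φ(z_β) = Φ(0.004) ≈ 0.502

Effect size d = 0.4 is small by Cohen's convention (0.2/0.5/0.8).

Threshold: power ≥ 0.80 is conventionally adequate.
Power ≈ 0.50 → the study is underpowered (power < 0.80).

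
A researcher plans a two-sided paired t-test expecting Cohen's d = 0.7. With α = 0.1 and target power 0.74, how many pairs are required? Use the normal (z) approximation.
n = 11 pairs

Sample size formula (paired t-test, normal approximation):
n = ((z_{α/2} + z_β) / d)²

z_{α/2} = 1.645 (for α = 0.1, two-sided)
z_β = 0.643 (for power = 0.74)
d = 0.7

n = ((1.645 + 0.643) / 0.7)²
n = (3.269)²
n ≈ 10.69
Round up to the next whole number: n = 11 pairs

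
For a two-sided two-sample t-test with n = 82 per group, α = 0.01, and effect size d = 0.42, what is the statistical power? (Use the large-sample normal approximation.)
Power ≈ 0.55

Power calculation (two-sample t-test, normal approximation):
z_β = d · √(n/2) - z_{α/2}
z_β = 0.42 · √(82/2) - 2.576
z_β = 0.42 · 6.403 - 2.576
z_β = 0.113

Power = Φ(z_β) = Φ(0.113) ≈ 0.545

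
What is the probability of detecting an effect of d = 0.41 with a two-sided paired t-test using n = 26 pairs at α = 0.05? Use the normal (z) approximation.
Power ≈ 0.55

Power calculation (paired t-test, normal approximation):
z_β = d · √n - z_{α/2}
z_β = 0.41 · √26 - 1.960
z_β = 0.41 · 5.099 - 1.960
z_β = 0.131

Power = Φ(z_β) = Φ(0.131) ≈ 0.552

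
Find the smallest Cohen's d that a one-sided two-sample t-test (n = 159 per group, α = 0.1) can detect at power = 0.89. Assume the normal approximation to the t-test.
d ≈ 0.28

Minimum detectable effect (two-sample t-test, normal approximation):
d = (z_α + z_β) / √(n/2)
d = (1.282 + 1.227) / √(159/2)
d = 2.508 / 8.916
d ≈ 0.28

By Cohen's convention (0.2 small / 0.5 medium / 0.8 large): small effect.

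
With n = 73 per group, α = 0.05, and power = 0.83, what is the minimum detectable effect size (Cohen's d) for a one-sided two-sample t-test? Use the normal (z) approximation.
d ≈ 0.43

Minimum detectable effect (two-sample t-test, normal approximation):
d = (z_α + z_β) / √(n/2)
d = (1.645 + 0.954) / √(73/2)
d = 2.599 / 6.042
d ≈ 0.43

By Cohen's convention (0.2 small / 0.5 medium / 0.8 large): small effect.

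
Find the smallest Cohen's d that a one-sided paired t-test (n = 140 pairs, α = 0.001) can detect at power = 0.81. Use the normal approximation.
d ≈ 0.34

Minimum detectable effect (paired t-test, normal approximation):
d = (z_α + z_β) / √n
d = (3.090 + 0.878) / √140
d = 3.968 / 11.832
d ≈ 0.34

By Cohen's convention (0.2 small / 0.5 medium / 0.8 large): small effect.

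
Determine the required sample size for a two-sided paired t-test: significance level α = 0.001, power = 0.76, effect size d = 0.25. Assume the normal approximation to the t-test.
n = 256 pairs

Sample size formula (paired t-test, normal approximation):
n = ((z_{α/2} + z_β) / d)²

z_{α/2} = 3.291 (for α = 0.001, two-sided)
z_β = 0.706 (for power = 0.76)
d = 0.25

n = ((3.291 + 0.706) / 0.25)²
n = (15.988)²
n ≈ 255.62
Round up to the next whole number: n = 256 pairs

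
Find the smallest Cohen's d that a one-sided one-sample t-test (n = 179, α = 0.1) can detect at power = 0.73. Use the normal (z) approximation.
d ≈ 0.14

Minimum detectable effect (one-sample t-test, normal approximation):
d = (z_α + z_β) / √n
d = (1.282 + 0.613) / √179
d = 1.894 / 13.379
d ≈ 0.14

By Cohen's convention (0.2 small / 0.5 medium / 0.8 large): very small effect.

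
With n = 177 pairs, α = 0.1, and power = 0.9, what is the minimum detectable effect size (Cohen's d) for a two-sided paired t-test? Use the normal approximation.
d ≈ 0.22

Minimum detectable effect (paired t-test, normal approximation):
d = (z_{α/2} + z_β) / √n
d = (1.645 + 1.282) / √177
d = 2.926 / 13.304
d ≈ 0.22

By Cohen's convention (0.2 small / 0.5 medium / 0.8 large): small effect.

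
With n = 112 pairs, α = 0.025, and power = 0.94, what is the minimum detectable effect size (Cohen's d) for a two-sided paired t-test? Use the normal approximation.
d ≈ 0.36

Minimum detectable effect (paired t-test, normal approximation):
d = (z_{α/2} + z_β) / √n
d = (2.241 + 1.555) / √112
d = 3.796 / 10.583
d ≈ 0.36

By Cohen's convention (0.2 small / 0.5 medium / 0.8 large): small effect.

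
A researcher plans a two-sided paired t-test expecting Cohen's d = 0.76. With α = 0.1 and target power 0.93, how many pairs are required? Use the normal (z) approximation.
n = 17 pairs

Sample size formula (paired t-test, normal approximation):
n = ((z_{α/2} + z_β) / d)²

z_{α/2} = 1.645 (for α = 0.1, two-sided)
z_β = 1.476 (for power = 0.93)
d = 0.76

n = ((1.645 + 1.476) / 0.76)²
n = (4.107)²
n ≈ 16.87
Round up to the next whole number: n = 17 pairs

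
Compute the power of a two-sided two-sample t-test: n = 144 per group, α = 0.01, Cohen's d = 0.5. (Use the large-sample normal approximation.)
Power ≈ 0.95

Power calculation (two-sample t-test, normal approximation):
z_β = d · √(n/2) - z_{α/2}
z_β = 0.5 · √(144/2) - 2.576
z_β = 0.5 · 8.485 - 2.576
z_β = 1.667

Power = Φ(z_β) = Φ(1.667) ≈ 0.952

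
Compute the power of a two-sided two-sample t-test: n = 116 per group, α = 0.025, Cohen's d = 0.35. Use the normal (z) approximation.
Power ≈ 0.66

Power calculation (two-sample t-test, normal approximation):
z_β = d · √(n/2) - z_{α/2}
z_β = 0.35 · √(116/2) - 2.241
z_β = 0.35 · 7.616 - 2.241
z_β = 0.424

Power = Φ(z_β) = Φ(0.424) ≈ 0.664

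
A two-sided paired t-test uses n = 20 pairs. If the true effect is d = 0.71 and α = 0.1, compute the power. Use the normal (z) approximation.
Power ≈ 0.94

Power calculation (paired t-test, normal approximation):
z_β = d · √n - z_{α/2}
z_β = 0.71 · √20 - 1.645
z_β = 0.71 · 4.472 - 1.645
z_β = 1.530

Power = Φ(z_β) = Φ(1.530) ≈ 0.937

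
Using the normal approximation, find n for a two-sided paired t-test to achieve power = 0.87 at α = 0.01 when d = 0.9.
n = 17 pairs

Sample size formula (paired t-test, normal approximation):
n = ((z_{α/2} + z_β) / d)²

z_{α/2} = 2.576 (for α = 0.01, two-sided)
z_β = 1.126 (for power = 0.87)
d = 0.9

n = ((2.576 + 1.126) / 0.9)²
n = (4.113)²
n ≈ 16.92
Round up to the next whole number: n = 17 pairs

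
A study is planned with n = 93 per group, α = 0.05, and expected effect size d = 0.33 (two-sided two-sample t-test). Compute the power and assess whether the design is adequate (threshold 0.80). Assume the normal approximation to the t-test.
Power ≈ 0.61; the study is underpowered (power < 0.80)

Power calculation (two-sample t-test, normal approximation):
z_β = d · √(n/2) - z_{α/2}
z_β = 0.33 · √(93/2) - 1.960
z_β = 0.33 · 6.819 - 1.960
z_β = 0.290

Power = Φ(z_β) = Φ(0.290) ≈ 0.614

Effect size d = 0.33 is small by Cohen's convention (0.2/0.5/0.8).

Threshold: power ≥ 0.80 is conventionally adequate.
Power ≈ 0.61 → the study is underpowered (power < 0.80).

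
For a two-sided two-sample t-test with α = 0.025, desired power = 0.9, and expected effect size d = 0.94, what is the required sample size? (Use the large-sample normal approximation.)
n = 29 per group

Sample size formula (two-sample t-test, normal approximation):
n = 2 · ((z_{α/2} + z_β) / d)²

z_{α/2} = 2.241 (for α = 0.025, two-sided)
z_β = 1.282 (for power = 0.9)
d = 0.94

n = 2 · ((2.241 + 1.282) / 0.94)²
n = 2 · (3.748)²
n ≈ 28.10
Round up to the next whole number: n = 29 per group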